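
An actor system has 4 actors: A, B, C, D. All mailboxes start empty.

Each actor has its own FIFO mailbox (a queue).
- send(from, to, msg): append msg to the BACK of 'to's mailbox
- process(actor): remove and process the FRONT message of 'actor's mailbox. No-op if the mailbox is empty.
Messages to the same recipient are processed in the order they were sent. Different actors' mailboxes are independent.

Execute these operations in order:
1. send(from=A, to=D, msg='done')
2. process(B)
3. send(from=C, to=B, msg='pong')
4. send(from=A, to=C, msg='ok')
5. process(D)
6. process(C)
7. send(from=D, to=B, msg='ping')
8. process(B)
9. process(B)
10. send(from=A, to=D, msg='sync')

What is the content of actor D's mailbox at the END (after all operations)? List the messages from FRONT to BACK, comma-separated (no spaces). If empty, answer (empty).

Answer: sync

Derivation:
After 1 (send(from=A, to=D, msg='done')): A:[] B:[] C:[] D:[done]
After 2 (process(B)): A:[] B:[] C:[] D:[done]
After 3 (send(from=C, to=B, msg='pong')): A:[] B:[pong] C:[] D:[done]
After 4 (send(from=A, to=C, msg='ok')): A:[] B:[pong] C:[ok] D:[done]
After 5 (process(D)): A:[] B:[pong] C:[ok] D:[]
After 6 (process(C)): A:[] B:[pong] C:[] D:[]
After 7 (send(from=D, to=B, msg='ping')): A:[] B:[pong,ping] C:[] D:[]
After 8 (process(B)): A:[] B:[ping] C:[] D:[]
After 9 (process(B)): A:[] B:[] C:[] D:[]
After 10 (send(from=A, to=D, msg='sync')): A:[] B:[] C:[] D:[sync]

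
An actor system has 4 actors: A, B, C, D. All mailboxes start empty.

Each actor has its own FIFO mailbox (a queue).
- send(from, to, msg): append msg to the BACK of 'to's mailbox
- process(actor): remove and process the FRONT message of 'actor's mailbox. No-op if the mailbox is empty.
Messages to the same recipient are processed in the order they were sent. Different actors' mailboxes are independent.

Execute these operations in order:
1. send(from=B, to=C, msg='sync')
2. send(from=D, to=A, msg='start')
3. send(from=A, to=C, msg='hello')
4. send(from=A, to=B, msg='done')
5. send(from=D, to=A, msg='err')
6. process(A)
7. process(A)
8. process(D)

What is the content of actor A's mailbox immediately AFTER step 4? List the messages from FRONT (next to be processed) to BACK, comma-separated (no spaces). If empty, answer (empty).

After 1 (send(from=B, to=C, msg='sync')): A:[] B:[] C:[sync] D:[]
After 2 (send(from=D, to=A, msg='start')): A:[start] B:[] C:[sync] D:[]
After 3 (send(from=A, to=C, msg='hello')): A:[start] B:[] C:[sync,hello] D:[]
After 4 (send(from=A, to=B, msg='done')): A:[start] B:[done] C:[sync,hello] D:[]

start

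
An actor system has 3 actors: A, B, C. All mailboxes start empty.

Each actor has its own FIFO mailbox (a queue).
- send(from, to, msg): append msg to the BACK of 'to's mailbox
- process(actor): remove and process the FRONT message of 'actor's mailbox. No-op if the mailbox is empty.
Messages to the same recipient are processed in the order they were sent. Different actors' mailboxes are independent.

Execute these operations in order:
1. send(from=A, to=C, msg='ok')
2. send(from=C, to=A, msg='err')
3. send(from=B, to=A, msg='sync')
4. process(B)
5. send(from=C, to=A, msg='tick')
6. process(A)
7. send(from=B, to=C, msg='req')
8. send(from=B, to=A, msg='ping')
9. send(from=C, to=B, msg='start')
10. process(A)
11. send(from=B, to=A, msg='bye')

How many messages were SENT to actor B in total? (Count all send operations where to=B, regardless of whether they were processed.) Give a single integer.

After 1 (send(from=A, to=C, msg='ok')): A:[] B:[] C:[ok]
After 2 (send(from=C, to=A, msg='err')): A:[err] B:[] C:[ok]
After 3 (send(from=B, to=A, msg='sync')): A:[err,sync] B:[] C:[ok]
After 4 (process(B)): A:[err,sync] B:[] C:[ok]
After 5 (send(from=C, to=A, msg='tick')): A:[err,sync,tick] B:[] C:[ok]
After 6 (process(A)): A:[sync,tick] B:[] C:[ok]
After 7 (send(from=B, to=C, msg='req')): A:[sync,tick] B:[] C:[ok,req]
After 8 (send(from=B, to=A, msg='ping')): A:[sync,tick,ping] B:[] C:[ok,req]
After 9 (send(from=C, to=B, msg='start')): A:[sync,tick,ping] B:[start] C:[ok,req]
After 10 (process(A)): A:[tick,ping] B:[start] C:[ok,req]
After 11 (send(from=B, to=A, msg='bye')): A:[tick,ping,bye] B:[start] C:[ok,req]

Answer: 1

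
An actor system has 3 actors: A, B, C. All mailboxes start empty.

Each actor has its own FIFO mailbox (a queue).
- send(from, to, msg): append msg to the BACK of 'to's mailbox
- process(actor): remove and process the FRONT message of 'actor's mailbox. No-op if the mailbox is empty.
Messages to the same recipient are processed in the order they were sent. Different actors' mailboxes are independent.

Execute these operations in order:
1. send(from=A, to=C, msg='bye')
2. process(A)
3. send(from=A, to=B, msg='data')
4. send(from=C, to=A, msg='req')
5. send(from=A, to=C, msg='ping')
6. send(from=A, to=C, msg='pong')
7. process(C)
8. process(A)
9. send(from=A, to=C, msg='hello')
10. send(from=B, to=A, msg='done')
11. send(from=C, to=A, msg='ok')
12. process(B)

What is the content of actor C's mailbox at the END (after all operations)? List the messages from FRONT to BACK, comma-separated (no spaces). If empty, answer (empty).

Answer: ping,pong,hello

Derivation:
After 1 (send(from=A, to=C, msg='bye')): A:[] B:[] C:[bye]
After 2 (process(A)): A:[] B:[] C:[bye]
After 3 (send(from=A, to=B, msg='data')): A:[] B:[data] C:[bye]
After 4 (send(from=C, to=A, msg='req')): A:[req] B:[data] C:[bye]
After 5 (send(from=A, to=C, msg='ping')): A:[req] B:[data] C:[bye,ping]
After 6 (send(from=A, to=C, msg='pong')): A:[req] B:[data] C:[bye,ping,pong]
After 7 (process(C)): A:[req] B:[data] C:[ping,pong]
After 8 (process(A)): A:[] B:[data] C:[ping,pong]
After 9 (send(from=A, to=C, msg='hello')): A:[] B:[data] C:[ping,pong,hello]
After 10 (send(from=B, to=A, msg='done')): A:[done] B:[data] C:[ping,pong,hello]
After 11 (send(from=C, to=A, msg='ok')): A:[done,ok] B:[data] C:[ping,pong,hello]
After 12 (process(B)): A:[done,ok] B:[] C:[ping,pong,hello]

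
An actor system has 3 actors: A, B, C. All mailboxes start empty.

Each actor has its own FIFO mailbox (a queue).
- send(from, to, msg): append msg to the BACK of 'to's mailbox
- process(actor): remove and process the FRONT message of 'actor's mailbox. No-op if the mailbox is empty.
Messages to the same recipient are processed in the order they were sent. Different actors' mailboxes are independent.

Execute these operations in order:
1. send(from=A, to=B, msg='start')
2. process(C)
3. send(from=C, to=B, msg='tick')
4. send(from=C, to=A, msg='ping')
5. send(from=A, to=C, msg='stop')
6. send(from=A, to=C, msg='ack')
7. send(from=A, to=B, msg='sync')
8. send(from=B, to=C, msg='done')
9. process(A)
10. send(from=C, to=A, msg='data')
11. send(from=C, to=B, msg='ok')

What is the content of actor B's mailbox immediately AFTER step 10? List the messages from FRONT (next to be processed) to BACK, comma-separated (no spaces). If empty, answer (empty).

After 1 (send(from=A, to=B, msg='start')): A:[] B:[start] C:[]
After 2 (process(C)): A:[] B:[start] C:[]
After 3 (send(from=C, to=B, msg='tick')): A:[] B:[start,tick] C:[]
After 4 (send(from=C, to=A, msg='ping')): A:[ping] B:[start,tick] C:[]
After 5 (send(from=A, to=C, msg='stop')): A:[ping] B:[start,tick] C:[stop]
After 6 (send(from=A, to=C, msg='ack')): A:[ping] B:[start,tick] C:[stop,ack]
After 7 (send(from=A, to=B, msg='sync')): A:[ping] B:[start,tick,sync] C:[stop,ack]
After 8 (send(from=B, to=C, msg='done')): A:[ping] B:[start,tick,sync] C:[stop,ack,done]
After 9 (process(A)): A:[] B:[start,tick,sync] C:[stop,ack,done]
After 10 (send(from=C, to=A, msg='data')): A:[data] B:[start,tick,sync] C:[stop,ack,done]

start,tick,sync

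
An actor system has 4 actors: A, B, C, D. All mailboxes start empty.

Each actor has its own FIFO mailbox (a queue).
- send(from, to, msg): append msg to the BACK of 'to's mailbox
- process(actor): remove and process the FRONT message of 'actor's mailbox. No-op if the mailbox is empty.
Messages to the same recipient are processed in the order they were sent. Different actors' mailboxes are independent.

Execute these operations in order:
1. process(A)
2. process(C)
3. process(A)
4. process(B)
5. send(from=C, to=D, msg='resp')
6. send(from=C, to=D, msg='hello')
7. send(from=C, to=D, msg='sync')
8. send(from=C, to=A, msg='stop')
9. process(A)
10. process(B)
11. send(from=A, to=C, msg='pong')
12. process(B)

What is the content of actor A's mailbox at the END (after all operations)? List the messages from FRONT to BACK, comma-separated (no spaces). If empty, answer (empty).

Answer: (empty)

Derivation:
After 1 (process(A)): A:[] B:[] C:[] D:[]
After 2 (process(C)): A:[] B:[] C:[] D:[]
After 3 (process(A)): A:[] B:[] C:[] D:[]
After 4 (process(B)): A:[] B:[] C:[] D:[]
After 5 (send(from=C, to=D, msg='resp')): A:[] B:[] C:[] D:[resp]
After 6 (send(from=C, to=D, msg='hello')): A:[] B:[] C:[] D:[resp,hello]
After 7 (send(from=C, to=D, msg='sync')): A:[] B:[] C:[] D:[resp,hello,sync]
After 8 (send(from=C, to=A, msg='stop')): A:[stop] B:[] C:[] D:[resp,hello,sync]
After 9 (process(A)): A:[] B:[] C:[] D:[resp,hello,sync]
After 10 (process(B)): A:[] B:[] C:[] D:[resp,hello,sync]
After 11 (send(from=A, to=C, msg='pong')): A:[] B:[] C:[pong] D:[resp,hello,sync]
After 12 (process(B)): A:[] B:[] C:[pong] D:[resp,hello,sync]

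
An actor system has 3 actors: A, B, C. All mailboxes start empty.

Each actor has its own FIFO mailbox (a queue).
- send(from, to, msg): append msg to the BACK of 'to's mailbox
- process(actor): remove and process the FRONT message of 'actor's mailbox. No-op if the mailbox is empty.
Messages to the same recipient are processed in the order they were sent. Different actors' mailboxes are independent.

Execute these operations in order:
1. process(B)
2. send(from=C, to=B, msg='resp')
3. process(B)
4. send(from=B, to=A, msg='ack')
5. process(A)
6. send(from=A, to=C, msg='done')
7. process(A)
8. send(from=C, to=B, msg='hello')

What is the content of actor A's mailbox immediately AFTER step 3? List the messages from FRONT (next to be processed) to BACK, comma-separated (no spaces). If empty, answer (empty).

After 1 (process(B)): A:[] B:[] C:[]
After 2 (send(from=C, to=B, msg='resp')): A:[] B:[resp] C:[]
After 3 (process(B)): A:[] B:[] C:[]

(empty)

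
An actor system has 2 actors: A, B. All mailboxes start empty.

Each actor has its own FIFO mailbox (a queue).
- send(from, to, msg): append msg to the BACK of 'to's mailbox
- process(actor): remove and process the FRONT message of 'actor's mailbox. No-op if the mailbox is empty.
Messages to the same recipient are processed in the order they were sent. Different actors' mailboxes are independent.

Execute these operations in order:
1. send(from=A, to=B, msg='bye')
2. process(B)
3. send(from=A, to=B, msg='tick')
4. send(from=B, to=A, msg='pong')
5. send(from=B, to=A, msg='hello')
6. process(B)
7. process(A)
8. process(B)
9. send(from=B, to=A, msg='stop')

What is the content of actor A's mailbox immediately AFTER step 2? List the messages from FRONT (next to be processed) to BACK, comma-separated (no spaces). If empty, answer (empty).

After 1 (send(from=A, to=B, msg='bye')): A:[] B:[bye]
After 2 (process(B)): A:[] B:[]

(empty)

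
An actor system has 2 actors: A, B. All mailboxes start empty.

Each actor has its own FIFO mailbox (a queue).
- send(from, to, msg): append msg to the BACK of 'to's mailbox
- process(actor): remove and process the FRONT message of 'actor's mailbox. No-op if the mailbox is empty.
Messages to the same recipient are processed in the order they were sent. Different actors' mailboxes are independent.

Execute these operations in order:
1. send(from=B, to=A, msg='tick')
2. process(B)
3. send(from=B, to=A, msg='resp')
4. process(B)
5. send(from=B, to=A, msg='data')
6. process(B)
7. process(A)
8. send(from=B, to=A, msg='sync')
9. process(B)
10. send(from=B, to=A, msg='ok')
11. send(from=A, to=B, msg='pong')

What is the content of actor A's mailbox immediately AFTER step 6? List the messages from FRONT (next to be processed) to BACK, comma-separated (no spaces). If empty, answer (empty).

After 1 (send(from=B, to=A, msg='tick')): A:[tick] B:[]
After 2 (process(B)): A:[tick] B:[]
After 3 (send(from=B, to=A, msg='resp')): A:[tick,resp] B:[]
After 4 (process(B)): A:[tick,resp] B:[]
After 5 (send(from=B, to=A, msg='data')): A:[tick,resp,data] B:[]
After 6 (process(B)): A:[tick,resp,data] B:[]

tick,resp,data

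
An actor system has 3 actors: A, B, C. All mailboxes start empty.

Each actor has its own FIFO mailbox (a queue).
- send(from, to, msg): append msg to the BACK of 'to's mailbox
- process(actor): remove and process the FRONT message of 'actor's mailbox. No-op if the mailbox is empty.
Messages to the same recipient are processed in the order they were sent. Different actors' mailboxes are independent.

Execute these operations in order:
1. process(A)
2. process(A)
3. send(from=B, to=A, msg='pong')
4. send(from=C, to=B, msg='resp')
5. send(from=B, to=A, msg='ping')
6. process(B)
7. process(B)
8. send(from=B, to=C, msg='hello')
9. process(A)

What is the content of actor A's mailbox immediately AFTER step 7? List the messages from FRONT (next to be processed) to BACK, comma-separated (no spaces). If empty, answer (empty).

After 1 (process(A)): A:[] B:[] C:[]
After 2 (process(A)): A:[] B:[] C:[]
After 3 (send(from=B, to=A, msg='pong')): A:[pong] B:[] C:[]
After 4 (send(from=C, to=B, msg='resp')): A:[pong] B:[resp] C:[]
After 5 (send(from=B, to=A, msg='ping')): A:[pong,ping] B:[resp] C:[]
After 6 (process(B)): A:[pong,ping] B:[] C:[]
After 7 (process(B)): A:[pong,ping] B:[] C:[]

pong,ping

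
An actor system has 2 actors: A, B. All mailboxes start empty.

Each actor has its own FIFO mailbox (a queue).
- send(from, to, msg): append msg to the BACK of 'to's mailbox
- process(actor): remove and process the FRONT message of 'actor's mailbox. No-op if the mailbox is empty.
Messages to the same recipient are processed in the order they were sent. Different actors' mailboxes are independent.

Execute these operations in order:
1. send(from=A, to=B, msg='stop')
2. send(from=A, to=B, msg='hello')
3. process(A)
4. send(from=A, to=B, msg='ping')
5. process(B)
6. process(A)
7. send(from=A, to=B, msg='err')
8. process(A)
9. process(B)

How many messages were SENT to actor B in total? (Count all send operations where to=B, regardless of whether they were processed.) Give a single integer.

Answer: 4

Derivation:
After 1 (send(from=A, to=B, msg='stop')): A:[] B:[stop]
After 2 (send(from=A, to=B, msg='hello')): A:[] B:[stop,hello]
After 3 (process(A)): A:[] B:[stop,hello]
After 4 (send(from=A, to=B, msg='ping')): A:[] B:[stop,hello,ping]
After 5 (process(B)): A:[] B:[hello,ping]
After 6 (process(A)): A:[] B:[hello,ping]
After 7 (send(from=A, to=B, msg='err')): A:[] B:[hello,ping,err]
After 8 (process(A)): A:[] B:[hello,ping,err]
After 9 (process(B)): A:[] B:[ping,err]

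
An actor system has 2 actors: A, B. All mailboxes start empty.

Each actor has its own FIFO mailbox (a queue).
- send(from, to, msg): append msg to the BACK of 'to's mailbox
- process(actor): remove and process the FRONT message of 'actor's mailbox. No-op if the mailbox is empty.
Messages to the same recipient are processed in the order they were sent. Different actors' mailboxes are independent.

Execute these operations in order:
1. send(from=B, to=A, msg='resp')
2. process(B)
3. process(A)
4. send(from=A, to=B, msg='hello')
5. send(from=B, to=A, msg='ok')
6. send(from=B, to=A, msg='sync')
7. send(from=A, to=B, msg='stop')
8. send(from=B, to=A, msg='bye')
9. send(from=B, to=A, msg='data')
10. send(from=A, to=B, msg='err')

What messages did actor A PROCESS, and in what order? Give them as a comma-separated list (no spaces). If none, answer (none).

After 1 (send(from=B, to=A, msg='resp')): A:[resp] B:[]
After 2 (process(B)): A:[resp] B:[]
After 3 (process(A)): A:[] B:[]
After 4 (send(from=A, to=B, msg='hello')): A:[] B:[hello]
After 5 (send(from=B, to=A, msg='ok')): A:[ok] B:[hello]
After 6 (send(from=B, to=A, msg='sync')): A:[ok,sync] B:[hello]
After 7 (send(from=A, to=B, msg='stop')): A:[ok,sync] B:[hello,stop]
After 8 (send(from=B, to=A, msg='bye')): A:[ok,sync,bye] B:[hello,stop]
After 9 (send(from=B, to=A, msg='data')): A:[ok,sync,bye,data] B:[hello,stop]
After 10 (send(from=A, to=B, msg='err')): A:[ok,sync,bye,data] B:[hello,stop,err]

Answer: resp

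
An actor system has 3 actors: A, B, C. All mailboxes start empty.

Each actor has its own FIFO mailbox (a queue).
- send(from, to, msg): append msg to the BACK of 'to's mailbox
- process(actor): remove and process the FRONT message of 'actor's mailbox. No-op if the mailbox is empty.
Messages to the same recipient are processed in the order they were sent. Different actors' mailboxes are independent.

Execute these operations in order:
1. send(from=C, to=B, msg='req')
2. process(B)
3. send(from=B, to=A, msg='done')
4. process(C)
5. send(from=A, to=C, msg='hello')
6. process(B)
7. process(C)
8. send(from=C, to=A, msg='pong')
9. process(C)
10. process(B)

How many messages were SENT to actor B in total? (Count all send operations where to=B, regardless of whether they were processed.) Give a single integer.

Answer: 1

Derivation:
After 1 (send(from=C, to=B, msg='req')): A:[] B:[req] C:[]
After 2 (process(B)): A:[] B:[] C:[]
After 3 (send(from=B, to=A, msg='done')): A:[done] B:[] C:[]
After 4 (process(C)): A:[done] B:[] C:[]
After 5 (send(from=A, to=C, msg='hello')): A:[done] B:[] C:[hello]
After 6 (process(B)): A:[done] B:[] C:[hello]
After 7 (process(C)): A:[done] B:[] C:[]
After 8 (send(from=C, to=A, msg='pong')): A:[done,pong] B:[] C:[]
After 9 (process(C)): A:[done,pong] B:[] C:[]
After 10 (process(B)): A:[done,pong] B:[] C:[]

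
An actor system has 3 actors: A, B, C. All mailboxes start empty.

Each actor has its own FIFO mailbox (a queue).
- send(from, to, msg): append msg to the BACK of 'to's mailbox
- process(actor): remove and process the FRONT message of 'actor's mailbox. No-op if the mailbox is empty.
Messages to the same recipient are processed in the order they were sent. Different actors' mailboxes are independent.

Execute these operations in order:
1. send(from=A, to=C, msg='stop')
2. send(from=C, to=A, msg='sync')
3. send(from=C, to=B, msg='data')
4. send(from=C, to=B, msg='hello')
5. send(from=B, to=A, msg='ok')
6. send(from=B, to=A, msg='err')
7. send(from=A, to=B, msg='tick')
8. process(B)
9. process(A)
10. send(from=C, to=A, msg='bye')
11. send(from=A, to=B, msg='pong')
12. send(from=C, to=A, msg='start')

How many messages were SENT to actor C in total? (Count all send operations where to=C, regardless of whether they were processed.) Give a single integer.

Answer: 1

Derivation:
After 1 (send(from=A, to=C, msg='stop')): A:[] B:[] C:[stop]
After 2 (send(from=C, to=A, msg='sync')): A:[sync] B:[] C:[stop]
After 3 (send(from=C, to=B, msg='data')): A:[sync] B:[data] C:[stop]
After 4 (send(from=C, to=B, msg='hello')): A:[sync] B:[data,hello] C:[stop]
After 5 (send(from=B, to=A, msg='ok')): A:[sync,ok] B:[data,hello] C:[stop]
After 6 (send(from=B, to=A, msg='err')): A:[sync,ok,err] B:[data,hello] C:[stop]
After 7 (send(from=A, to=B, msg='tick')): A:[sync,ok,err] B:[data,hello,tick] C:[stop]
After 8 (process(B)): A:[sync,ok,err] B:[hello,tick] C:[stop]
After 9 (process(A)): A:[ok,err] B:[hello,tick] C:[stop]
After 10 (send(from=C, to=A, msg='bye')): A:[ok,err,bye] B:[hello,tick] C:[stop]
After 11 (send(from=A, to=B, msg='pong')): A:[ok,err,bye] B:[hello,tick,pong] C:[stop]
After 12 (send(from=C, to=A, msg='start')): A:[ok,err,bye,start] B:[hello,tick,pong] C:[stop]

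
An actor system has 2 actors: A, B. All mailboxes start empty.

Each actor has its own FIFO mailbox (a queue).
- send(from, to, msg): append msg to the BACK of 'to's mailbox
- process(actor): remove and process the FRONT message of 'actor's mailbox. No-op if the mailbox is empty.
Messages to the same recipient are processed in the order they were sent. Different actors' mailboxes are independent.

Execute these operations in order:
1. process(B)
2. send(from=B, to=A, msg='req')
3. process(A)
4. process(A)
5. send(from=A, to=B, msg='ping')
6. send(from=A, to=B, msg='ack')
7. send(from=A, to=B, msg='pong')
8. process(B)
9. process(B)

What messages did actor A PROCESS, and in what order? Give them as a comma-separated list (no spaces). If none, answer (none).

After 1 (process(B)): A:[] B:[]
After 2 (send(from=B, to=A, msg='req')): A:[req] B:[]
After 3 (process(A)): A:[] B:[]
After 4 (process(A)): A:[] B:[]
After 5 (send(from=A, to=B, msg='ping')): A:[] B:[ping]
After 6 (send(from=A, to=B, msg='ack')): A:[] B:[ping,ack]
After 7 (send(from=A, to=B, msg='pong')): A:[] B:[ping,ack,pong]
After 8 (process(B)): A:[] B:[ack,pong]
After 9 (process(B)): A:[] B:[pong]

Answer: req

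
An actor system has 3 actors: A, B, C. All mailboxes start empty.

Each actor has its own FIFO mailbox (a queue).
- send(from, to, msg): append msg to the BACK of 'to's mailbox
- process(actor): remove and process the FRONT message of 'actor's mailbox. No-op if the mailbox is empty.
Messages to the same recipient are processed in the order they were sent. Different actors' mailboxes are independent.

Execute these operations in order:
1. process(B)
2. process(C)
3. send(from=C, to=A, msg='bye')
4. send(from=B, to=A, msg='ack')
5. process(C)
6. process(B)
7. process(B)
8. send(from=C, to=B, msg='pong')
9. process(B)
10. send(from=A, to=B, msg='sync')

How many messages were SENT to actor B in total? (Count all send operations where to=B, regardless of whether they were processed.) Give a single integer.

Answer: 2

Derivation:
After 1 (process(B)): A:[] B:[] C:[]
After 2 (process(C)): A:[] B:[] C:[]
After 3 (send(from=C, to=A, msg='bye')): A:[bye] B:[] C:[]
After 4 (send(from=B, to=A, msg='ack')): A:[bye,ack] B:[] C:[]
After 5 (process(C)): A:[bye,ack] B:[] C:[]
After 6 (process(B)): A:[bye,ack] B:[] C:[]
After 7 (process(B)): A:[bye,ack] B:[] C:[]
After 8 (send(from=C, to=B, msg='pong')): A:[bye,ack] B:[pong] C:[]
After 9 (process(B)): A:[bye,ack] B:[] C:[]
After 10 (send(from=A, to=B, msg='sync')): A:[bye,ack] B:[sync] C:[]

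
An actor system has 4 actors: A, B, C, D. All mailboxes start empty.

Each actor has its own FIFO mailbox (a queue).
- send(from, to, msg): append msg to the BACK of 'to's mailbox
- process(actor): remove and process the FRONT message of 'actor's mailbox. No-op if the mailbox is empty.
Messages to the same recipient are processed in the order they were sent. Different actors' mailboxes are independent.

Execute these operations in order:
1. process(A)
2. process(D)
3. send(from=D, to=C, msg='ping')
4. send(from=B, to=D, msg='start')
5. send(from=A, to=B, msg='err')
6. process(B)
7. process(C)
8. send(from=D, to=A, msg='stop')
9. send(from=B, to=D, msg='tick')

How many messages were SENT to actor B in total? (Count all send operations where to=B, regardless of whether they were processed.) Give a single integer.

After 1 (process(A)): A:[] B:[] C:[] D:[]
After 2 (process(D)): A:[] B:[] C:[] D:[]
After 3 (send(from=D, to=C, msg='ping')): A:[] B:[] C:[ping] D:[]
After 4 (send(from=B, to=D, msg='start')): A:[] B:[] C:[ping] D:[start]
After 5 (send(from=A, to=B, msg='err')): A:[] B:[err] C:[ping] D:[start]
After 6 (process(B)): A:[] B:[] C:[ping] D:[start]
After 7 (process(C)): A:[] B:[] C:[] D:[start]
After 8 (send(from=D, to=A, msg='stop')): A:[stop] B:[] C:[] D:[start]
After 9 (send(from=B, to=D, msg='tick')): A:[stop] B:[] C:[] D:[start,tick]

Answer: 1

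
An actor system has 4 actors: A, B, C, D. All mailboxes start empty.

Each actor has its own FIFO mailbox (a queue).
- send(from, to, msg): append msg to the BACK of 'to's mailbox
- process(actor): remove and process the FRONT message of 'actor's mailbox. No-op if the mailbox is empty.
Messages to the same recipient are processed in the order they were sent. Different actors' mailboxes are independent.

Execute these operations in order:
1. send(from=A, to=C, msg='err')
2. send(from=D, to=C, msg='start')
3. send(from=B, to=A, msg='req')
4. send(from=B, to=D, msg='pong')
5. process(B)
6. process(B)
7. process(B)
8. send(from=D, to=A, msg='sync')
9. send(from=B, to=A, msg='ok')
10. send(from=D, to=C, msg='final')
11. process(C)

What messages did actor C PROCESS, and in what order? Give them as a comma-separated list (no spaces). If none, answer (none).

Answer: err

Derivation:
After 1 (send(from=A, to=C, msg='err')): A:[] B:[] C:[err] D:[]
After 2 (send(from=D, to=C, msg='start')): A:[] B:[] C:[err,start] D:[]
After 3 (send(from=B, to=A, msg='req')): A:[req] B:[] C:[err,start] D:[]
After 4 (send(from=B, to=D, msg='pong')): A:[req] B:[] C:[err,start] D:[pong]
After 5 (process(B)): A:[req] B:[] C:[err,start] D:[pong]
After 6 (process(B)): A:[req] B:[] C:[err,start] D:[pong]
After 7 (process(B)): A:[req] B:[] C:[err,start] D:[pong]
After 8 (send(from=D, to=A, msg='sync')): A:[req,sync] B:[] C:[err,start] D:[pong]
After 9 (send(from=B, to=A, msg='ok')): A:[req,sync,ok] B:[] C:[err,start] D:[pong]
After 10 (send(from=D, to=C, msg='final')): A:[req,sync,ok] B:[] C:[err,start,final] D:[pong]
After 11 (process(C)): A:[req,sync,ok] B:[] C:[start,final] D:[pong]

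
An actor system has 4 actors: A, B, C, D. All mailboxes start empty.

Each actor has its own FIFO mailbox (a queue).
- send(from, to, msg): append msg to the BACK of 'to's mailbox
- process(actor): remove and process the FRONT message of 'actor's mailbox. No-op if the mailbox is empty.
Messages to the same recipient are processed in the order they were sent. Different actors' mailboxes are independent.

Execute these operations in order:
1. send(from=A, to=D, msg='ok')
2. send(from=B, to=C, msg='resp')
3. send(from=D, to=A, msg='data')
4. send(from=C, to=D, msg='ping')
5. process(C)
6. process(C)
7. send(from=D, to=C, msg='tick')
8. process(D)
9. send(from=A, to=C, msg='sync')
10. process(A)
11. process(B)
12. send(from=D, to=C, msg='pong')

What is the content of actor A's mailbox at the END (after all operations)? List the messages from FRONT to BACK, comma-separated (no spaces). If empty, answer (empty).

After 1 (send(from=A, to=D, msg='ok')): A:[] B:[] C:[] D:[ok]
After 2 (send(from=B, to=C, msg='resp')): A:[] B:[] C:[resp] D:[ok]
After 3 (send(from=D, to=A, msg='data')): A:[data] B:[] C:[resp] D:[ok]
After 4 (send(from=C, to=D, msg='ping')): A:[data] B:[] C:[resp] D:[ok,ping]
After 5 (process(C)): A:[data] B:[] C:[] D:[ok,ping]
After 6 (process(C)): A:[data] B:[] C:[] D:[ok,ping]
After 7 (send(from=D, to=C, msg='tick')): A:[data] B:[] C:[tick] D:[ok,ping]
After 8 (process(D)): A:[data] B:[] C:[tick] D:[ping]
After 9 (send(from=A, to=C, msg='sync')): A:[data] B:[] C:[tick,sync] D:[ping]
After 10 (process(A)): A:[] B:[] C:[tick,sync] D:[ping]
After 11 (process(B)): A:[] B:[] C:[tick,sync] D:[ping]
After 12 (send(from=D, to=C, msg='pong')): A:[] B:[] C:[tick,sync,pong] D:[ping]

Answer: (empty)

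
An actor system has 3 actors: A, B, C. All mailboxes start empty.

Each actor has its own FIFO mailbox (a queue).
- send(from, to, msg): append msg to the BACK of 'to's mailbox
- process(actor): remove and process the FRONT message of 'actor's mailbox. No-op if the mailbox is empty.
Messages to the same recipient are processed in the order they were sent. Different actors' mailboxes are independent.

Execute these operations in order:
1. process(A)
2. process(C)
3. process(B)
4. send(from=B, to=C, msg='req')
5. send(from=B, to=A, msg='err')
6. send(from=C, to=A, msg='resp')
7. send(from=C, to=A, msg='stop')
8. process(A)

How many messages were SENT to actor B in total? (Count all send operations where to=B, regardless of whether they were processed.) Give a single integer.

After 1 (process(A)): A:[] B:[] C:[]
After 2 (process(C)): A:[] B:[] C:[]
After 3 (process(B)): A:[] B:[] C:[]
After 4 (send(from=B, to=C, msg='req')): A:[] B:[] C:[req]
After 5 (send(from=B, to=A, msg='err')): A:[err] B:[] C:[req]
After 6 (send(from=C, to=A, msg='resp')): A:[err,resp] B:[] C:[req]
After 7 (send(from=C, to=A, msg='stop')): A:[err,resp,stop] B:[] C:[req]
After 8 (process(A)): A:[resp,stop] B:[] C:[req]

Answer: 0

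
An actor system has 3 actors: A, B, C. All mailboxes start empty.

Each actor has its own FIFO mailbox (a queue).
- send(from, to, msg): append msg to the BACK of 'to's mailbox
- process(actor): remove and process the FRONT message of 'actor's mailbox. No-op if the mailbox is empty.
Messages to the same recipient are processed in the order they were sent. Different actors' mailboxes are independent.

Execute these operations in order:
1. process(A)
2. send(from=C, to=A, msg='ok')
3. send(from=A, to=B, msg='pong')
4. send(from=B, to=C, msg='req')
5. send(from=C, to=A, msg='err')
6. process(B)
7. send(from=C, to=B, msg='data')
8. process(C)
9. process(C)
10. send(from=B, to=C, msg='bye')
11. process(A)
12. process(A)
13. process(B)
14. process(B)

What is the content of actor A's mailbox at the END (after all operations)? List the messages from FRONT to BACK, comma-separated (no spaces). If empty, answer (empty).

After 1 (process(A)): A:[] B:[] C:[]
After 2 (send(from=C, to=A, msg='ok')): A:[ok] B:[] C:[]
After 3 (send(from=A, to=B, msg='pong')): A:[ok] B:[pong] C:[]
After 4 (send(from=B, to=C, msg='req')): A:[ok] B:[pong] C:[req]
After 5 (send(from=C, to=A, msg='err')): A:[ok,err] B:[pong] C:[req]
After 6 (process(B)): A:[ok,err] B:[] C:[req]
After 7 (send(from=C, to=B, msg='data')): A:[ok,err] B:[data] C:[req]
After 8 (process(C)): A:[ok,err] B:[data] C:[]
After 9 (process(C)): A:[ok,err] B:[data] C:[]
After 10 (send(from=B, to=C, msg='bye')): A:[ok,err] B:[data] C:[bye]
After 11 (process(A)): A:[err] B:[data] C:[bye]
After 12 (process(A)): A:[] B:[data] C:[bye]
After 13 (process(B)): A:[] B:[] C:[bye]
After 14 (process(B)): A:[] B:[] C:[bye]

Answer: (empty)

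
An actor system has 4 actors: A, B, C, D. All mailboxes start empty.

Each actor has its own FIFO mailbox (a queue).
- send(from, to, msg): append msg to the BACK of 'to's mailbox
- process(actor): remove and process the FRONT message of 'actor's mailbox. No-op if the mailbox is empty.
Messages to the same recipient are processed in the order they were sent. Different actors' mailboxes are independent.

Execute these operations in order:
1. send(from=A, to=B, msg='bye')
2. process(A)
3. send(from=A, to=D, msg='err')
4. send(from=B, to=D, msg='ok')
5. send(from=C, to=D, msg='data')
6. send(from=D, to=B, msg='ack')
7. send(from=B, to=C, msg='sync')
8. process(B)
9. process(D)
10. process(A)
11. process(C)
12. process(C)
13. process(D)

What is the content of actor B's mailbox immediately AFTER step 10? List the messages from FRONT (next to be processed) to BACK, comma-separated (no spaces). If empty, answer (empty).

After 1 (send(from=A, to=B, msg='bye')): A:[] B:[bye] C:[] D:[]
After 2 (process(A)): A:[] B:[bye] C:[] D:[]
After 3 (send(from=A, to=D, msg='err')): A:[] B:[bye] C:[] D:[err]
After 4 (send(from=B, to=D, msg='ok')): A:[] B:[bye] C:[] D:[err,ok]
After 5 (send(from=C, to=D, msg='data')): A:[] B:[bye] C:[] D:[err,ok,data]
After 6 (send(from=D, to=B, msg='ack')): A:[] B:[bye,ack] C:[] D:[err,ok,data]
After 7 (send(from=B, to=C, msg='sync')): A:[] B:[bye,ack] C:[sync] D:[err,ok,data]
After 8 (process(B)): A:[] B:[ack] C:[sync] D:[err,ok,data]
After 9 (process(D)): A:[] B:[ack] C:[sync] D:[ok,data]
After 10 (process(A)): A:[] B:[ack] C:[sync] D:[ok,data]

ack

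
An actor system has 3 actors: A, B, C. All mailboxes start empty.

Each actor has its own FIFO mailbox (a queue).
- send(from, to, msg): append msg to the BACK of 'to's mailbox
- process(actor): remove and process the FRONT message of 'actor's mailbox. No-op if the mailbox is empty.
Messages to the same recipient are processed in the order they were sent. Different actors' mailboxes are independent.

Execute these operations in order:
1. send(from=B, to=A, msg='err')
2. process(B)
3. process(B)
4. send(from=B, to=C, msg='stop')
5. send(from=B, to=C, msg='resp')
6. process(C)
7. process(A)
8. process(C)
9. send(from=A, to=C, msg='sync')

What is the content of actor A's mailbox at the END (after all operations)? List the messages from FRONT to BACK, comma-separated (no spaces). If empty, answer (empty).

Answer: (empty)

Derivation:
After 1 (send(from=B, to=A, msg='err')): A:[err] B:[] C:[]
After 2 (process(B)): A:[err] B:[] C:[]
After 3 (process(B)): A:[err] B:[] C:[]
After 4 (send(from=B, to=C, msg='stop')): A:[err] B:[] C:[stop]
After 5 (send(from=B, to=C, msg='resp')): A:[err] B:[] C:[stop,resp]
After 6 (process(C)): A:[err] B:[] C:[resp]
After 7 (process(A)): A:[] B:[] C:[resp]
After 8 (process(C)): A:[] B:[] C:[]
After 9 (send(from=A, to=C, msg='sync')): A:[] B:[] C:[sync]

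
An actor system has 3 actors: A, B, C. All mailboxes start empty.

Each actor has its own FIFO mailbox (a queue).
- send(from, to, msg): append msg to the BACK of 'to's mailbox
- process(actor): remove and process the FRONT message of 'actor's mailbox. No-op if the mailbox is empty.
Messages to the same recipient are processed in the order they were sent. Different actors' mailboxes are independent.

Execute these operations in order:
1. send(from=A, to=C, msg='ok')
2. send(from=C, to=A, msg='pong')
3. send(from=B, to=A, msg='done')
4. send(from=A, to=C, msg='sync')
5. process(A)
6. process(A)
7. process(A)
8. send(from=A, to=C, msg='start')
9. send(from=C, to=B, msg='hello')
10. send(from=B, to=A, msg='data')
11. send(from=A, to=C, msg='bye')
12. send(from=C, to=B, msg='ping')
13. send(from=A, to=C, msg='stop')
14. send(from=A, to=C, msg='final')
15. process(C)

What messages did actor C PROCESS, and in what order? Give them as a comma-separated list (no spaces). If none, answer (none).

After 1 (send(from=A, to=C, msg='ok')): A:[] B:[] C:[ok]
After 2 (send(from=C, to=A, msg='pong')): A:[pong] B:[] C:[ok]
After 3 (send(from=B, to=A, msg='done')): A:[pong,done] B:[] C:[ok]
After 4 (send(from=A, to=C, msg='sync')): A:[pong,done] B:[] C:[ok,sync]
After 5 (process(A)): A:[done] B:[] C:[ok,sync]
After 6 (process(A)): A:[] B:[] C:[ok,sync]
After 7 (process(A)): A:[] B:[] C:[ok,sync]
After 8 (send(from=A, to=C, msg='start')): A:[] B:[] C:[ok,sync,start]
After 9 (send(from=C, to=B, msg='hello')): A:[] B:[hello] C:[ok,sync,start]
After 10 (send(from=B, to=A, msg='data')): A:[data] B:[hello] C:[ok,sync,start]
After 11 (send(from=A, to=C, msg='bye')): A:[data] B:[hello] C:[ok,sync,start,bye]
After 12 (send(from=C, to=B, msg='ping')): A:[data] B:[hello,ping] C:[ok,sync,start,bye]
After 13 (send(from=A, to=C, msg='stop')): A:[data] B:[hello,ping] C:[ok,sync,start,bye,stop]
After 14 (send(from=A, to=C, msg='final')): A:[data] B:[hello,ping] C:[ok,sync,start,bye,stop,final]
After 15 (process(C)): A:[data] B:[hello,ping] C:[sync,start,bye,stop,final]

Answer: ok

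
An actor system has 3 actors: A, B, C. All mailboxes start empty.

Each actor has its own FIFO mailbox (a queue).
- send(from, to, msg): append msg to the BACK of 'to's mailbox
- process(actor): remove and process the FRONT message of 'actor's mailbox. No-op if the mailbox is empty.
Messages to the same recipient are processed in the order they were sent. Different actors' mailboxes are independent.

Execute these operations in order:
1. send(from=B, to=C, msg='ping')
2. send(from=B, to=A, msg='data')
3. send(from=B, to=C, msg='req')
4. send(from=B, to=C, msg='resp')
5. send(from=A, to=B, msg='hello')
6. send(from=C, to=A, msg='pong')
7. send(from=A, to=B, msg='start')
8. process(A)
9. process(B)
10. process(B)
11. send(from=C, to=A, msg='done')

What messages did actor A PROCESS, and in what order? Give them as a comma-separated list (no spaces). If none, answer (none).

After 1 (send(from=B, to=C, msg='ping')): A:[] B:[] C:[ping]
After 2 (send(from=B, to=A, msg='data')): A:[data] B:[] C:[ping]
After 3 (send(from=B, to=C, msg='req')): A:[data] B:[] C:[ping,req]
After 4 (send(from=B, to=C, msg='resp')): A:[data] B:[] C:[ping,req,resp]
After 5 (send(from=A, to=B, msg='hello')): A:[data] B:[hello] C:[ping,req,resp]
After 6 (send(from=C, to=A, msg='pong')): A:[data,pong] B:[hello] C:[ping,req,resp]
After 7 (send(from=A, to=B, msg='start')): A:[data,pong] B:[hello,start] C:[ping,req,resp]
After 8 (process(A)): A:[pong] B:[hello,start] C:[ping,req,resp]
After 9 (process(B)): A:[pong] B:[start] C:[ping,req,resp]
After 10 (process(B)): A:[pong] B:[] C:[ping,req,resp]
After 11 (send(from=C, to=A, msg='done')): A:[pong,done] B:[] C:[ping,req,resp]

Answer: data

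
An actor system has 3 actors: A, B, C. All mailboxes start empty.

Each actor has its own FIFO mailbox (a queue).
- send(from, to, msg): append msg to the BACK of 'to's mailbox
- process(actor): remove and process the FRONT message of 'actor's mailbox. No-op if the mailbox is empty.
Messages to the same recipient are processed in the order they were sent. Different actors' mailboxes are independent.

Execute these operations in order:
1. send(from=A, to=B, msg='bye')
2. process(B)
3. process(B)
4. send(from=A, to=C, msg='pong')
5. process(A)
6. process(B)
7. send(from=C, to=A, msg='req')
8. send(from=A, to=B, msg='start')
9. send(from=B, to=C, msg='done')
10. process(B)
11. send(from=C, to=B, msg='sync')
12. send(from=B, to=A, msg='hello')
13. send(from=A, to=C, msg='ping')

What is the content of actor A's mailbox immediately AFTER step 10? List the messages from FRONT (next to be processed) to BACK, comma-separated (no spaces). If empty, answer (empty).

After 1 (send(from=A, to=B, msg='bye')): A:[] B:[bye] C:[]
After 2 (process(B)): A:[] B:[] C:[]
After 3 (process(B)): A:[] B:[] C:[]
After 4 (send(from=A, to=C, msg='pong')): A:[] B:[] C:[pong]
After 5 (process(A)): A:[] B:[] C:[pong]
After 6 (process(B)): A:[] B:[] C:[pong]
After 7 (send(from=C, to=A, msg='req')): A:[req] B:[] C:[pong]
After 8 (send(from=A, to=B, msg='start')): A:[req] B:[start] C:[pong]
After 9 (send(from=B, to=C, msg='done')): A:[req] B:[start] C:[pong,done]
After 10 (process(B)): A:[req] B:[] C:[pong,done]

req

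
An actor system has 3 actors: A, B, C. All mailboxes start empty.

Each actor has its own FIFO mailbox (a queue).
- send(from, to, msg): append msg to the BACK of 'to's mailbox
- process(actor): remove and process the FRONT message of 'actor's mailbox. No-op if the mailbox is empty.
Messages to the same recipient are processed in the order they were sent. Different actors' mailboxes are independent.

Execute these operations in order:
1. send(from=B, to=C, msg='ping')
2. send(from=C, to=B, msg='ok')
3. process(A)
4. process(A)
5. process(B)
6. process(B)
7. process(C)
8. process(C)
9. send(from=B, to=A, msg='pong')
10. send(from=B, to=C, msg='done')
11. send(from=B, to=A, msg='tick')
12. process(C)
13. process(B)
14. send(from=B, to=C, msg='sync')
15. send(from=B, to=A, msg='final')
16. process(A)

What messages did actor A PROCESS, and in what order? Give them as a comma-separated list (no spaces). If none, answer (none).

Answer: pong

Derivation:
After 1 (send(from=B, to=C, msg='ping')): A:[] B:[] C:[ping]
After 2 (send(from=C, to=B, msg='ok')): A:[] B:[ok] C:[ping]
After 3 (process(A)): A:[] B:[ok] C:[ping]
After 4 (process(A)): A:[] B:[ok] C:[ping]
After 5 (process(B)): A:[] B:[] C:[ping]
After 6 (process(B)): A:[] B:[] C:[ping]
After 7 (process(C)): A:[] B:[] C:[]
After 8 (process(C)): A:[] B:[] C:[]
After 9 (send(from=B, to=A, msg='pong')): A:[pong] B:[] C:[]
After 10 (send(from=B, to=C, msg='done')): A:[pong] B:[] C:[done]
After 11 (send(from=B, to=A, msg='tick')): A:[pong,tick] B:[] C:[done]
After 12 (process(C)): A:[pong,tick] B:[] C:[]
After 13 (process(B)): A:[pong,tick] B:[] C:[]
After 14 (send(from=B, to=C, msg='sync')): A:[pong,tick] B:[] C:[sync]
After 15 (send(from=B, to=A, msg='final')): A:[pong,tick,final] B:[] C:[sync]
After 16 (process(A)): A:[tick,final] B:[] C:[sync]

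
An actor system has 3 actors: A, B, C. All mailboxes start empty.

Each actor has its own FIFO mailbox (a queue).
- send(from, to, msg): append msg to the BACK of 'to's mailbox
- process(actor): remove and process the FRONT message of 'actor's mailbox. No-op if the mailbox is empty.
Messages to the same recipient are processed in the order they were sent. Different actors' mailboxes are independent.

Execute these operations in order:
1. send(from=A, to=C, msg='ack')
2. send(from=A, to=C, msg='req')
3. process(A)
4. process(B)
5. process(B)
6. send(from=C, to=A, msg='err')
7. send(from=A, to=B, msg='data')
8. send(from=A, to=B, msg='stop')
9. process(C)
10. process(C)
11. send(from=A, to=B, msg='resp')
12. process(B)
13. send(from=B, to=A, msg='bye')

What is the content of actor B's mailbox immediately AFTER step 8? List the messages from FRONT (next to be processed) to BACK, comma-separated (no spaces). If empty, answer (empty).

After 1 (send(from=A, to=C, msg='ack')): A:[] B:[] C:[ack]
After 2 (send(from=A, to=C, msg='req')): A:[] B:[] C:[ack,req]
After 3 (process(A)): A:[] B:[] C:[ack,req]
After 4 (process(B)): A:[] B:[] C:[ack,req]
After 5 (process(B)): A:[] B:[] C:[ack,req]
After 6 (send(from=C, to=A, msg='err')): A:[err] B:[] C:[ack,req]
After 7 (send(from=A, to=B, msg='data')): A:[err] B:[data] C:[ack,req]
After 8 (send(from=A, to=B, msg='stop')): A:[err] B:[data,stop] C:[ack,req]

data,stop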